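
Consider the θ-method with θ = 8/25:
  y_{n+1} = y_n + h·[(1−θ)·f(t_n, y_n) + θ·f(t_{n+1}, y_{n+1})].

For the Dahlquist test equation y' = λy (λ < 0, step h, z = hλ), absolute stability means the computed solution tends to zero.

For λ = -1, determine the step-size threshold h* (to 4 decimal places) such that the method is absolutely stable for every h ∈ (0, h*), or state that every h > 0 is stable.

With y'=λy (z=hλ):
  y_{n+1} = y_n + z·[17/25·y_n + 8/25·y_{n+1}] ⇒ (1 − 8/25z)y_{n+1} = (1 + 17/25z)y_n
  ⇒ R(z) = (1 + 17/25z)/(1 − 8/25z).

Find x<0 with |R(x)|<1.
x=-1.5: |R|=0.0135
R=−1: 1+17/25x = −1+8/25x ⇒ -9/25x=2 ⇒ x=2/(-9/25)=-5.5556
Confirm numerically:
  x=-4.842: |R|=0.89924 <1
  x=-4.497: |R|=0.84376 <1
  x=-4.331: |R|=0.81523 <1
  x=-5.975: |R|=1.05185 >1
  x=-5.616: |R|=1.00778 >1
Interval (-5.5556, 0).

(-5.5556,0); λ=-1 ⇒ h* = (50/9)/1 = 5.5556.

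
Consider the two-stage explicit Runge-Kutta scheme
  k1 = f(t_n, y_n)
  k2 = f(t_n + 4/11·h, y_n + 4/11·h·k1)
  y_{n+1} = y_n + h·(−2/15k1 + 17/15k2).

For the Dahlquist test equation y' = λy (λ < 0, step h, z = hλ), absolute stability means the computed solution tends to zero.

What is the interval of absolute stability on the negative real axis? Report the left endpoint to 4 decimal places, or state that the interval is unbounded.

z∈(-2.4265,0).

Set f=λy, z=hλ:
  k1=λy_n ⇒ h·k1=z·y_n;  k2=λ(1+4/11z)y_n ⇒ h·k2=z(1+4/11z)y_n
  y_{n+1}/y_n = 1 − 2/15z + 17/15z(1+4/11z) = 1 + z + 68/165z²
  Hence R(z) = 1 + z + 68/165z².

Need |R(x)|<1, x<0.
x=-1.31: |R|=0.3972
R=1: x+68/165x²=0 ⇒ x=−165/68=-2.4265; min R=1−1/(4·68/165)=0.3934>−1
Confirm numerically:
  x=-2.008: |R|=0.65370 <1
  x=-1.702: |R|=0.49183 <1
  x=-0.974: |R|=0.41697 <1
  x=-2.832: |R|=1.47330 >1
  x=-2.636: |R|=1.22762 >1
  x=-2.490: |R|=1.06519 >1
Interval (-2.4265, 0).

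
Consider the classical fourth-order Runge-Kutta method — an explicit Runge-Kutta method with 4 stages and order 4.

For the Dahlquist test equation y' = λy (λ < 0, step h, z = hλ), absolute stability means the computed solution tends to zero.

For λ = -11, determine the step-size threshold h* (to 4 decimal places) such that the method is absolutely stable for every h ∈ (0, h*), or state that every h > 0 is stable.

With y'=λy (z=hλ):
  order 4, 4-stage ⇒ R(z)=1+z+z^2/2+z^3/6+z^4/24
  (e.g. R(-1.05)=0.35896, |R|=0.35896)

Solve |R(x)|<1 on ℝ⁻.
x=-1.05: |R|=0.3590
|R(-2.82)|=1.0536 |R(-2.65)|=0.8145 |R(-1.21)|=0.3161
Bisect:
  x_lo=-3.0893 |R|=1.5638  x_hi=-0.1649 |R|=0.8480
  mid=-1.62709 |R|=0.27072 →hi
  mid=-2.35818 |R|=0.52522 →hi
  mid=-2.72373 |R|=0.91108 →hi
  mid=-2.90650 |R|=1.19866 →lo
  mid=-2.81512 |R|=1.04590 →lo
  mid=-2.76942 |R|=0.97633 →hi
  mid=-2.79227 |R|=1.01057 →lo
  mid=-2.78085 |R|=0.99332 →hi
  mid=-2.78656 |R|=1.00191 →lo
  mid=-2.78370 |R|=0.99760 →hi
  ...
  [-2.78531,-2.78513] ⇒ x*=-2.7853
Interval (-2.7853, 0).

(-2.7853,0); λ=-11 ⇒ h* = 0.2532.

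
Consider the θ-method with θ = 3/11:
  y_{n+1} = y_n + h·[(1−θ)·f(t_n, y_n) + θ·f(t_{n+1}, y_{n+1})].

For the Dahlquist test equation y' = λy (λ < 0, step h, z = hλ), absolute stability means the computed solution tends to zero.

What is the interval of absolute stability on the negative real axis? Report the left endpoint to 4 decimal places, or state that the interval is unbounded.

(-4.4000, 0).

On y'=λy, z=hλ:
  y_{n+1} = y_n + z·[8/11·y_n + 3/11·y_{n+1}] ⇒ (1 − 3/11z)y_{n+1} = (1 + 8/11z)y_n
  so R(z) = (1 + 8/11z)/(1 − 3/11z).

Boundary: |R(x)|=1, x<0.
x=-1.71: |R|=0.1662
R=−1: 1+8/11x = −1+3/11x ⇒ -5/11x=2 ⇒ x=2/(-5/11)=-4.4000
Confirm numerically:
  x=-3.748: |R|=0.85344 <1
  x=-3.672: |R|=0.83467 <1
  x=-2.801: |R|=0.58795 <1
  x=-4.573: |R|=1.03499 >1
  x=-4.466: |R|=1.01353 >1
So |R|<1 on (-4.4000, 0).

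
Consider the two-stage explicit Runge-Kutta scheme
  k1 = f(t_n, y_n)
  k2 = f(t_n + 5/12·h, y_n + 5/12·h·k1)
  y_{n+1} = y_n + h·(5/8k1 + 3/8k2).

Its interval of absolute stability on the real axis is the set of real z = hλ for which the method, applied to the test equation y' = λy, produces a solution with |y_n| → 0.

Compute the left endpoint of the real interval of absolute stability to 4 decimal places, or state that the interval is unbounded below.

z* = -6.4000.

Test eqn y'=λy, z=hλ:
  k1=λy_n ⇒ h·k1=z·y_n;  k2=λ(1+5/12z)y_n ⇒ h·k2=z(1+5/12z)y_n
  y_{n+1}/y_n = 1 + 5/8z + 3/8z(1+5/12z) = 1 + z + 5/32z²
  Hence R(z) = 1 + z + 5/32z².

Need |R(x)|<1, x<0.
x=-1.43: |R|=0.1105
R=1: x+5/32x²=0 ⇒ x=−32/5=-6.4000; min R=1−1/(4·5/32)=-0.6000>−1
Confirm numerically:
  x=-6.096: |R|=0.71044 <1
  x=-3.553: |R|=0.58053 <1
  x=-3.415: |R|=0.59278 <1
  x=-2.845: |R|=0.58031 <1
  x=-6.758: |R|=1.37803 >1
  x=-6.461: |R|=1.06158 >1
So |R|<1 on (-6.4000, 0).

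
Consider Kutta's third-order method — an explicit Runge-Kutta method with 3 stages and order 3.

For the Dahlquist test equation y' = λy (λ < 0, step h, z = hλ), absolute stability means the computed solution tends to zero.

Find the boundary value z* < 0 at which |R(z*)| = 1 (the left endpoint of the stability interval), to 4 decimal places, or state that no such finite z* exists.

With y'=λy (z=hλ):
  order 3, 3-stage ⇒ R(z)=1+z+z^2/2+z^3/6
  (e.g. R(-0.61)=0.53822, |R|=0.53822)

Boundary: |R(x)|=1, x<0.
x=-0.61: |R|=0.5382
|R(-2.37)|=0.7802 |R(-1.87)|=0.2114 |R(-1.36)|=0.1456
Bisect:
  x_lo=-3.4055 |R|=3.1892  x_hi=-0.1367 |R|=0.8723
  mid=-1.77106 |R|=0.12860 →hi
  mid=-2.58826 |R|=1.12855 →lo
  mid=-2.17966 |R|=0.53010 →hi
  mid=-2.38396 |R|=0.80044 →hi
  mid=-2.48611 |R|=0.95675 →hi
  mid=-2.53719 |R|=1.04064 →lo
  mid=-2.51165 |R|=0.99820 →hi
  mid=-2.52442 |R|=1.01930 →lo
  mid=-2.51804 |R|=1.00872 →lo
  mid=-2.51484 |R|=1.00345 →lo
  ...
  [-2.51285,-2.51265] ⇒ x*=-2.5127
Stable set (-2.5127, 0).

left endpoint -2.5127.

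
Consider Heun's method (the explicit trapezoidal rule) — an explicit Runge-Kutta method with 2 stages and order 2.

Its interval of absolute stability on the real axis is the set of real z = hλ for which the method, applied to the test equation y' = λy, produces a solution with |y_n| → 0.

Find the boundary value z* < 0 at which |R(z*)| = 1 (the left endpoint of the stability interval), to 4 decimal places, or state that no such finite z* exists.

z* = -2.0000.

Test eqn y'=λy, z=hλ:
  order 2, 2-stage ⇒ R(z)=1+z+z^2/2
  (e.g. R(-1.15)=0.51125, |R|=0.51125)

Boundary: |R(x)|=1, x<0.
x=-1.15: |R|=0.5112
|R(-1.82)|=0.8362 |R(-1.73)|=0.7664 |R(-1.09)|=0.5040
Bisect:
  x_lo=-2.6760 |R|=1.9045  x_hi=-0.3417 |R|=0.7167
  mid=-1.50887 |R|=0.62947 →hi
  mid=-2.09243 |R|=1.09670 →lo
  mid=-1.80065 |R|=0.82052 →hi
  mid=-1.94654 |R|=0.94797 →hi
  mid=-2.01948 |R|=1.01967 →lo
  mid=-1.98301 |R|=0.98315 →hi
  mid=-2.00125 |R|=1.00125 →lo
  mid=-1.99213 |R|=0.99216 →hi
  ...
  [-2.00011,-1.99996] ⇒ x*=-2.0000
Stable set (-2.0000, 0).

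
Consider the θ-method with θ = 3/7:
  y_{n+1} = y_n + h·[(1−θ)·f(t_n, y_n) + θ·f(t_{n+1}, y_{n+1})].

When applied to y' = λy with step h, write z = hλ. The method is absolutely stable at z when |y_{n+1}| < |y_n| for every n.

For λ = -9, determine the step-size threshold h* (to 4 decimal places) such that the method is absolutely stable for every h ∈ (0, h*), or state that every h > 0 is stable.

(-14.0000,0); λ=-9 ⇒ h* = (14)/9 = 1.5556.

Set f=λy, z=hλ:
  y_{n+1} = y_n + z·[4/7·y_n + 3/7·y_{n+1}] ⇒ (1 − 3/7z)y_{n+1} = (1 + 4/7z)y_n
  so R(z) = (1 + 4/7z)/(1 − 3/7z).

Need |R(x)|<1, x<0.
x=-1.32: |R|=0.1569
R=−1: 1+4/7x = −1+3/7x ⇒ -1/7x=2 ⇒ x=2/(-1/7)=-14.0000
Confirm numerically:
  x=-12.147: |R|=0.95734 <1
  x=-11.165: |R|=0.92999 <1
  x=-7.058: |R|=0.75360 <1
  x=-14.478: |R|=1.00948 >1
  x=-14.450: |R|=1.00894 >1
  x=-14.367: |R|=1.00733 >1
Interval (-14.0000, 0).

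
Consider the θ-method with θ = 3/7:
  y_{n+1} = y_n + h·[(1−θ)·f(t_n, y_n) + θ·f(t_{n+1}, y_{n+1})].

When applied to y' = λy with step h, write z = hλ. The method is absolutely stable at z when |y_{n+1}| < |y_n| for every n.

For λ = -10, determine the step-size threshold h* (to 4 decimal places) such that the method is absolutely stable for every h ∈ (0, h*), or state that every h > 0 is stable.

On y'=λy, z=hλ:
  y_{n+1} = y_n + z·[4/7·y_n + 3/7·y_{n+1}] ⇒ (1 − 3/7z)y_{n+1} = (1 + 4/7z)y_n
  R(z) = (1 + 4/7z)/(1 − 3/7z).

Boundary: |R(x)|=1, x<0.
x=-0.53: |R|=0.5681
R=−1: 1+4/7x = −1+3/7x ⇒ -1/7x=2 ⇒ x=2/(-1/7)=-14.0000
Confirm numerically:
  x=-13.702: |R|=0.99381 <1
  x=-13.544: |R|=0.99043 <1
  x=-9.241: |R|=0.86294 <1
  x=-14.108: |R|=1.00219 >1
  x=-14.076: |R|=1.00154 >1
Interval (-14.0000, 0).

(-14.0000,0); λ=-10 ⇒ h* = (14)/10 = 1.4000.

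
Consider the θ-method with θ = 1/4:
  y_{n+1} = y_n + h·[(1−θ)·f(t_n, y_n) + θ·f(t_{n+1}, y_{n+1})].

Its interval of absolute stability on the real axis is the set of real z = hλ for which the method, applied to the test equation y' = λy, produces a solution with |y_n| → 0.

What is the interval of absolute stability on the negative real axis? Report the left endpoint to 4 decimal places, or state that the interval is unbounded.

With y'=λy (z=hλ):
  y_{n+1} = y_n + z·[3/4·y_n + 1/4·y_{n+1}] ⇒ (1 − 1/4z)y_{n+1} = (1 + 3/4z)y_n
  ⇒ R(z) = (1 + 3/4z)/(1 − 1/4z).

Find x<0 with |R(x)|<1.
x=-1.78: |R|=0.2318
R=−1: 1+3/4x = −1+1/4x ⇒ -1/2x=2 ⇒ x=2/(-1/2)=-4.0000
Confirm numerically:
  x=-3.546: |R|=0.87967 <1
  x=-3.136: |R|=0.75785 <1
  x=-2.751: |R|=0.62998 <1
  x=-2.112: |R|=0.38220 <1
  x=-4.387: |R|=1.09229 >1
  x=-4.163: |R|=1.03994 >1
Stable set (-4.0000, 0).

(-4.0000, 0).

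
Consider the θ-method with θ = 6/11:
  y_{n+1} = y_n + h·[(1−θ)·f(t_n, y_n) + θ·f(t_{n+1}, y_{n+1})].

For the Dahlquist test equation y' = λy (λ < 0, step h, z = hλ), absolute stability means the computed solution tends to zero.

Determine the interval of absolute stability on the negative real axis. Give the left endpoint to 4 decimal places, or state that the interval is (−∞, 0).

unbounded; (−∞, 0).

On y'=λy, z=hλ:
  y_{n+1} = y_n + z·[5/11·y_n + 6/11·y_{n+1}] ⇒ (1 − 6/11z)y_{n+1} = (1 + 5/11z)y_n
  R(z) = (1 + 5/11z)/(1 − 6/11z).

Solve |R(x)|<1 on ℝ⁻.
x=-1.57: |R|=0.1543
x=-2: |R|=0.0435
x=-10: |R|=0.5493
x=-100: |R|=0.8003
θ=6/11≥1/2 ⇒ |1+5/11x|<|1−6/11x| ∀x<0 ⇒ interval (−∞,0).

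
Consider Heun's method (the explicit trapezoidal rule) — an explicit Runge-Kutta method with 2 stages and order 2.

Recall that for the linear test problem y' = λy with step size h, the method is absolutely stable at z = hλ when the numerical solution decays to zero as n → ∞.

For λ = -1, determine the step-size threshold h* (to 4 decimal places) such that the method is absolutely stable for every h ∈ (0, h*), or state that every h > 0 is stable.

With y'=λy (z=hλ):
  order 2, 2-stage ⇒ R(z)=1+z+z^2/2
  (e.g. R(-1.22)=0.52420, |R|=0.52420)

Boundary: |R(x)|=1, x<0.
x=-1.22: |R|=0.5242
|R(-2.3)|=1.3450 |R(-1.76)|=0.7888 |R(-1.26)|=0.5338
Bisect:
  x_lo=-2.4932 |R|=1.6149  x_hi=-0.2175 |R|=0.8062
  mid=-1.35535 |R|=0.56314 →hi
  mid=-1.92430 |R|=0.92716 →hi
  mid=-2.20877 |R|=1.23056 →lo
  mid=-2.06653 |R|=1.06875 →lo
  mid=-1.99542 |R|=0.99543 →hi
  mid=-2.03098 |R|=1.03145 →lo
  mid=-2.01320 |R|=1.01328 →lo
  ...
  [-2.00000,-1.99986] ⇒ x*=-2.0000
So |R|<1 on (-2.0000, 0).

(-2.0000,0); λ=-1 ⇒ h* = 2.0000.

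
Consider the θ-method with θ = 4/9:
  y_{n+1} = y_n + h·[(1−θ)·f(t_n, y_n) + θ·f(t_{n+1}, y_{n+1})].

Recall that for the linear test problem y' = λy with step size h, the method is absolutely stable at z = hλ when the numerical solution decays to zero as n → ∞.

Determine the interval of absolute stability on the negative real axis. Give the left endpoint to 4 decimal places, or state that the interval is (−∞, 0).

z∈(-18.0000,0).

Test eqn y'=λy, z=hλ:
  y_{n+1} = y_n + z·[5/9·y_n + 4/9·y_{n+1}] ⇒ (1 − 4/9z)y_{n+1} = (1 + 5/9z)y_n
  so R(z) = (1 + 5/9z)/(1 − 4/9z).

Find x<0 with |R(x)|<1.
x=-1.61: |R|=0.0615
R=−1: 1+5/9x = −1+4/9x ⇒ -1/9x=2 ⇒ x=2/(-1/9)=-18.0000
Confirm numerically:
  x=-17.085: |R|=0.98817 <1
  x=-15.309: |R|=0.96169 <1
  x=-14.342: |R|=0.94488 <1
  x=-12.893: |R|=0.91569 <1
  x=-18.553: |R|=1.00665 >1
  x=-18.449: |R|=1.00542 >1
  x=-18.399: |R|=1.00483 >1
Interval (-18.0000, 0).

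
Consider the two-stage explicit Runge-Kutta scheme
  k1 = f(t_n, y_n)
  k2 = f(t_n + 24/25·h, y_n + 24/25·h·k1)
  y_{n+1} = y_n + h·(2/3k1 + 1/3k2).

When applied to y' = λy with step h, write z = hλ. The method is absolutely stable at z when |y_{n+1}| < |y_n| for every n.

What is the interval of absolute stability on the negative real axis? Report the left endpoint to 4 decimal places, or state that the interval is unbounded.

z∈(-3.1250,0).

Set f=λy, z=hλ:
  k1=λy_n ⇒ h·k1=z·y_n;  k2=λ(1+24/25z)y_n ⇒ h·k2=z(1+24/25z)y_n
  y_{n+1}/y_n = 1 + 2/3z + 1/3z(1+24/25z) = 1 + z + 8/25z²
  Hence R(z) = 1 + z + 8/25z².

Boundary: |R(x)|=1, x<0.
x=-1.35: |R|=0.2332
R=1: x+8/25x²=0 ⇒ x=−25/8=-3.1250; min R=1−1/(4·8/25)=0.2188>−1
Confirm numerically:
  x=-2.456: |R|=0.47422 <1
  x=-1.473: |R|=0.22131 <1
  x=-1.286: |R|=0.24321 <1
  x=-3.704: |R|=1.68628 >1
  x=-3.362: |R|=1.25497 >1
  x=-3.358: |R|=1.25037 >1
Stable set (-3.1250, 0).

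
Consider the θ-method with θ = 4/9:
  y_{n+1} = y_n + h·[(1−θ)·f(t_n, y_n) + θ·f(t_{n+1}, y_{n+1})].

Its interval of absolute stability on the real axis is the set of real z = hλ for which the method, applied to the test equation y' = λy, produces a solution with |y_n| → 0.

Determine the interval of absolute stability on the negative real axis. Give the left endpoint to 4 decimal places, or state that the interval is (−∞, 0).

(-18.0000, 0).

Set f=λy, z=hλ:
  y_{n+1} = y_n + z·[5/9·y_n + 4/9·y_{n+1}] ⇒ (1 − 4/9z)y_{n+1} = (1 + 5/9z)y_n
  ⇒ R(z) = (1 + 5/9z)/(1 − 4/9z).

Need |R(x)|<1, x<0.
x=-0.53: |R|=0.5710
R=−1: 1+5/9x = −1+4/9x ⇒ -1/9x=2 ⇒ x=2/(-1/9)=-18.0000
Confirm numerically:
  x=-17.417: |R|=0.99259 <1
  x=-16.269: |R|=0.97663 <1
  x=-11.080: |R|=0.87022 <1
  x=-18.492: |R|=1.00593 >1
  x=-18.316: |R|=1.00384 >1
  x=-18.057: |R|=1.00070 >1
So |R|<1 on (-18.0000, 0).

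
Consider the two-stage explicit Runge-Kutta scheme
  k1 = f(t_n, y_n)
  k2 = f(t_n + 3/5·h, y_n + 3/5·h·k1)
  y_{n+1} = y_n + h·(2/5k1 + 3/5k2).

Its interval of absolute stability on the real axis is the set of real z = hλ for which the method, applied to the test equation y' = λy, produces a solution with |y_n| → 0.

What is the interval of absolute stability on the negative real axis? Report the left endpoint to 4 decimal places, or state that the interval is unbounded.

(-2.7778, 0).

On y'=λy, z=hλ:
  k1=λy_n ⇒ h·k1=z·y_n;  k2=λ(1+3/5z)y_n ⇒ h·k2=z(1+3/5z)y_n
  y_{n+1}/y_n = 1 + 2/5z + 3/5z(1+3/5z) = 1 + z + 9/25z²
  Hence R(z) = 1 + z + 9/25z².

Need |R(x)|<1, x<0.
x=-1.6: |R|=0.3216
R=1: x+9/25x²=0 ⇒ x=−25/9=-2.7778; min R=1−1/(4·9/25)=0.3056>−1
Confirm numerically:
  x=-2.689: |R|=0.91406 <1
  x=-2.331: |R|=0.62508 <1
  x=-2.295: |R|=0.60113 <1
  x=-1.450: |R|=0.30690 <1
  x=-2.945: |R|=1.17729 >1
  x=-2.939: |R|=1.17058 >1
Stable set (-2.7778, 0).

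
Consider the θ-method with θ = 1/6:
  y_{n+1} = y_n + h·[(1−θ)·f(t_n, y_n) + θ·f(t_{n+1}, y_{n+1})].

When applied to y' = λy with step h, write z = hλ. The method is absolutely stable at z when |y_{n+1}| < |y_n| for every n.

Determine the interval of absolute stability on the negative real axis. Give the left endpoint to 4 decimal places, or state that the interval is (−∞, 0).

(-3.0000, 0).

On y'=λy, z=hλ:
  y_{n+1} = y_n + z·[5/6·y_n + 1/6·y_{n+1}] ⇒ (1 − 1/6z)y_{n+1} = (1 + 5/6z)y_n
  R(z) = (1 + 5/6z)/(1 − 1/6z).

Boundary: |R(x)|=1, x<0.
x=-1.29: |R|=0.0617
R=−1: 1+5/6x = −1+1/6x ⇒ -2/3x=2 ⇒ x=2/(-2/3)=-3.0000
Confirm numerically:
  x=-2.272: |R|=0.64797 <1
  x=-1.996: |R|=0.49775 <1
  x=-1.881: |R|=0.43205 <1
  x=-1.695: |R|=0.32164 <1
  x=-3.587: |R|=1.24491 >1
  x=-3.079: |R|=1.03481 >1
So |R|<1 on (-3.0000, 0).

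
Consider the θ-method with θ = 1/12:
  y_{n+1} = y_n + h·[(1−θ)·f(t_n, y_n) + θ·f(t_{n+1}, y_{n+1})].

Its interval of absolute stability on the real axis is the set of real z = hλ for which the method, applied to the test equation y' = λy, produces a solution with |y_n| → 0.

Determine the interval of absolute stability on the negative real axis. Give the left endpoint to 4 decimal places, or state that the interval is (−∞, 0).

Set f=λy, z=hλ:
  y_{n+1} = y_n + z·[11/12·y_n + 1/12·y_{n+1}] ⇒ (1 − 1/12z)y_{n+1} = (1 + 11/12z)y_n
  R(z) = (1 + 11/12z)/(1 − 1/12z).

Need |R(x)|<1, x<0.
x=-0.97: |R|=0.1025
R=−1: 1+11/12x = −1+1/12x ⇒ -5/6x=2 ⇒ x=2/(-5/6)=-2.4000
Confirm numerically:
  x=-2.205: |R|=0.86272 <1
  x=-1.871: |R|=0.61863 <1
  x=-1.537: |R|=0.36249 <1
  x=-1.371: |R|=0.23042 <1
  x=-2.980: |R|=1.38718 >1
  x=-2.854: |R|=1.30564 >1
So |R|<1 on (-2.4000, 0).

z∈(-2.4000,0).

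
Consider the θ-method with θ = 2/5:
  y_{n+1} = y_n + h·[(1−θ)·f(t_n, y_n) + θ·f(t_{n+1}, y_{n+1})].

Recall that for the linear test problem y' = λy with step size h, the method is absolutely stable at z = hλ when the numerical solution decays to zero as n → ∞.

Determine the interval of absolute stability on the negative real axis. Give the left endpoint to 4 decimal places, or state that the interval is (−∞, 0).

z∈(-10.0000,0).

With y'=λy (z=hλ):
  y_{n+1} = y_n + z·[3/5·y_n + 2/5·y_{n+1}] ⇒ (1 − 2/5z)y_{n+1} = (1 + 3/5z)y_n
  Hence R(z) = (1 + 3/5z)/(1 − 2/5z).

Solve |R(x)|<1 on ℝ⁻.
x=-1.27: |R|=0.1578
R=−1: 1+3/5x = −1+2/5x ⇒ -1/5x=2 ⇒ x=2/(-1/5)=-10.0000
Confirm numerically:
  x=-9.859: |R|=0.99430 <1
  x=-9.357: |R|=0.97289 <1
  x=-7.639: |R|=0.88357 <1
  x=-4.676: |R|=0.62904 <1
  x=-10.536: |R|=1.02056 >1
  x=-10.530: |R|=1.02034 >1
  x=-10.156: |R|=1.00616 >1
Interval (-10.0000, 0).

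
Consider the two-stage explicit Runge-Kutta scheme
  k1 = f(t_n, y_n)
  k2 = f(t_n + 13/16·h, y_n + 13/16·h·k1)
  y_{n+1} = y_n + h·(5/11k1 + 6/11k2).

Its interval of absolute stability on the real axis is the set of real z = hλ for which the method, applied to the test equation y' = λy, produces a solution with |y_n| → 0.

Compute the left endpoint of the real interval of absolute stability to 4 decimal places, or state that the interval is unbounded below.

left endpoint -2.2564.

Set f=λy, z=hλ:
  k1=λy_n ⇒ h·k1=z·y_n;  k2=λ(1+13/16z)y_n ⇒ h·k2=z(1+13/16z)y_n
  y_{n+1}/y_n = 1 + 5/11z + 6/11z(1+13/16z) = 1 + z + 39/88z²
  Hence R(z) = 1 + z + 39/88z².

Find x<0 with |R(x)|<1.
x=-0.75: |R|=0.4993
R=1: x+39/88x²=0 ⇒ x=−88/39=-2.2564; min R=1−1/(4·39/88)=0.4359>−1
Confirm numerically:
  x=-1.828: |R|=0.65293 <1
  x=-1.750: |R|=0.60724 <1
  x=-1.124: |R|=0.43591 <1
  x=-1.073: |R|=0.43725 <1
  x=-2.829: |R|=1.71789 >1
  x=-2.804: |R|=1.68048 >1
So |R|<1 on (-2.2564, 0).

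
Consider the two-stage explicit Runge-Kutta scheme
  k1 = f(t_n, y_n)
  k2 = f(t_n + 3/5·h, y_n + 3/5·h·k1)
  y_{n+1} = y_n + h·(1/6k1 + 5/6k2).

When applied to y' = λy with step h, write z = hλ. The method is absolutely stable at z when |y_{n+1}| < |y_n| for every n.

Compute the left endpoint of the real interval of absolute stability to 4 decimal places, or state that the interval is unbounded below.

left endpoint -2.0000.

With y'=λy (z=hλ):
  k1=λy_n ⇒ h·k1=z·y_n;  k2=λ(1+3/5z)y_n ⇒ h·k2=z(1+3/5z)y_n
  y_{n+1}/y_n = 1 + 1/6z + 5/6z(1+3/5z) = 1 + z + 1/2z²
  so R(z) = 1 + z + 1/2z².

Find x<0 with |R(x)|<1.
x=-1.07: |R|=0.5025
R=1: x+1/2x²=0 ⇒ x=−2=-2.0000; min R=1−1/(4·1/2)=0.5000>−1
Confirm numerically:
  x=-1.415: |R|=0.58611 <1
  x=-1.387: |R|=0.57488 <1
  x=-1.157: |R|=0.51232 <1
  x=-2.557: |R|=1.71212 >1
  x=-2.176: |R|=1.19149 >1
  x=-2.085: |R|=1.08861 >1
Stable set (-2.0000, 0).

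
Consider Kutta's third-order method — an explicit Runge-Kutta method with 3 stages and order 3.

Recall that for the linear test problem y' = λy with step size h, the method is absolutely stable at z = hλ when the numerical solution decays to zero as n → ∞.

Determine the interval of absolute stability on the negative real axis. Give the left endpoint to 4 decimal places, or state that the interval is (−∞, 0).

Test eqn y'=λy, z=hλ:
  order 3, 3-stage ⇒ R(z)=1+z+z^2/2+z^3/6
  (e.g. R(-0.49)=0.61044, |R|=0.61044)

Solve |R(x)|<1 on ℝ⁻.
x=-0.49: |R|=0.6104
|R(-2.63)|=1.2035 |R(-2.17)|=0.5186 |R(-1.95)|=0.2846
Bisect:
  x_lo=-2.9607 |R|=1.9034  x_hi=-0.3920 |R|=0.6748
  mid=-1.67636 |R|=0.05641 →hi
  mid=-2.31855 |R|=0.70800 →hi
  mid=-2.63964 |R|=1.22116 →lo
  mid=-2.47909 |R|=0.94552 →hi
  mid=-2.55937 |R|=1.07832 →lo
  mid=-2.51923 |R|=1.01070 →lo
  mid=-2.49916 |R|=0.97781 →hi
  mid=-2.50920 |R|=0.99418 →hi
  mid=-2.51421 |R|=1.00242 →lo
  mid=-2.51171 |R|=0.99829 →hi
  ...
  [-2.51280,-2.51265] ⇒ x*=-2.5127
Stable set (-2.5127, 0).

z∈(-2.5127,0).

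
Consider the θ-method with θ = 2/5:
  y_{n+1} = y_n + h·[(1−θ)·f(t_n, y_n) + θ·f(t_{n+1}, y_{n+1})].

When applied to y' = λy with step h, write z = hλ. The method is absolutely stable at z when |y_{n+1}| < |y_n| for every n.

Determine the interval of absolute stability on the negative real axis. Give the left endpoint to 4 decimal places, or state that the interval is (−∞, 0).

Set f=λy, z=hλ:
  y_{n+1} = y_n + z·[3/5·y_n + 2/5·y_{n+1}] ⇒ (1 − 2/5z)y_{n+1} = (1 + 3/5z)y_n
  R(z) = (1 + 3/5z)/(1 − 2/5z).

Solve |R(x)|<1 on ℝ⁻.
x=-0.54: |R|=0.5559
R=−1: 1+3/5x = −1+2/5x ⇒ -1/5x=2 ⇒ x=2/(-1/5)=-10.0000
Confirm numerically:
  x=-7.599: |R|=0.88113 <1
  x=-6.084: |R|=0.77190 <1
  x=-4.726: |R|=0.63507 <1
  x=-4.122: |R|=0.55618 <1
  x=-10.312: |R|=1.01218 >1
  x=-10.281: |R|=1.01099 >1
  x=-10.249: |R|=1.00977 >1
So |R|<1 on (-10.0000, 0).

z∈(-10.0000,0).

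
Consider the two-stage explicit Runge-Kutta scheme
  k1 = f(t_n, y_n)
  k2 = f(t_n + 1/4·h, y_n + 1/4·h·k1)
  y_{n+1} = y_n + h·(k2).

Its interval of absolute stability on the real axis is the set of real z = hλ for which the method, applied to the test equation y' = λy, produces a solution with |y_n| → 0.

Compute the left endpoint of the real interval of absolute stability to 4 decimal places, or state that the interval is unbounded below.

z* = -4.0000.

On y'=λy, z=hλ:
  k1=λy_n ⇒ h·k1=z·y_n;  k2=λ(1+1/4z)y_n ⇒ h·k2=z(1+1/4z)y_n
  y_{n+1}/y_n = 1 + z(1+1/4z) = 1 + z + 1/4z²
  R(z) = 1 + z + 1/4z².

Solve |R(x)|<1 on ℝ⁻.
x=-1.72: |R|=0.0196
R=1: x+1/4x²=0 ⇒ x=−4=-4.0000; min R=1−1/(4·1/4)=0.0000>−1
Confirm numerically:
  x=-3.710: |R|=0.73103 <1
  x=-2.677: |R|=0.11458 <1
  x=-2.049: |R|=0.00060 <1
  x=-4.347: |R|=1.37710 >1
  x=-4.214: |R|=1.22545 >1
Stable set (-4.0000, 0).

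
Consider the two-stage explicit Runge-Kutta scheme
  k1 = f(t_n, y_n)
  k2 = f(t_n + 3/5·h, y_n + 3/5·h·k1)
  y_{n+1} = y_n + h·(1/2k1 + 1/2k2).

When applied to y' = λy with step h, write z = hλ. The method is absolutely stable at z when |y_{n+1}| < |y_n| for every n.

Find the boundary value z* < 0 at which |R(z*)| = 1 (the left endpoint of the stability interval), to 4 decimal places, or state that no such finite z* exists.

With y'=λy (z=hλ):
  k1=λy_n ⇒ h·k1=z·y_n;  k2=λ(1+3/5z)y_n ⇒ h·k2=z(1+3/5z)y_n
  y_{n+1}/y_n = 1 + 1/2z + 1/2z(1+3/5z) = 1 + z + 3/10z²
  ⇒ R(z) = 1 + z + 3/10z².

Find x<0 with |R(x)|<1.
x=-0.35: |R|=0.6867
R=1: x+3/10x²=0 ⇒ x=−10/3=-3.3333; min R=1−1/(4·3/10)=0.1667>−1
Confirm numerically:
  x=-3.070: |R|=0.75747 <1
  x=-3.068: |R|=0.75579 <1
  x=-2.569: |R|=0.41093 <1
  x=-3.742: |R|=1.45877 >1
  x=-3.577: |R|=1.26148 >1
Stable set (-3.3333, 0).

z* = -3.3333.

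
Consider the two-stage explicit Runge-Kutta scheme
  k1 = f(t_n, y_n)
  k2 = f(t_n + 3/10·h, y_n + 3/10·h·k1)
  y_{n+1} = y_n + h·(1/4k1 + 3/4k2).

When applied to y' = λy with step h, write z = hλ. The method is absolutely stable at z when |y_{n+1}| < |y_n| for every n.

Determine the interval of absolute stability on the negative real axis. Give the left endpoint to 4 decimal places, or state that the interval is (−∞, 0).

Test eqn y'=λy, z=hλ:
  k1=λy_n ⇒ h·k1=z·y_n;  k2=λ(1+3/10z)y_n ⇒ h·k2=z(1+3/10z)y_n
  y_{n+1}/y_n = 1 + 1/4z + 3/4z(1+3/10z) = 1 + z + 9/40z²
  Hence R(z) = 1 + z + 9/40z².

Solve |R(x)|<1 on ℝ⁻.
x=-1.27: |R|=0.0929
R=1: x+9/40x²=0 ⇒ x=−40/9=-4.4444; min R=1−1/(4·9/40)=-0.1111>−1
Confirm numerically:
  x=-4.061: |R|=0.64964 <1
  x=-2.855: |R|=0.02102 <1
  x=-2.259: |R|=0.11081 <1
  x=-4.888: |R|=1.48782 >1
  x=-4.884: |R|=1.48303 >1
  x=-4.553: |R|=1.11121 >1
So |R|<1 on (-4.4444, 0).

z∈(-4.4444,0).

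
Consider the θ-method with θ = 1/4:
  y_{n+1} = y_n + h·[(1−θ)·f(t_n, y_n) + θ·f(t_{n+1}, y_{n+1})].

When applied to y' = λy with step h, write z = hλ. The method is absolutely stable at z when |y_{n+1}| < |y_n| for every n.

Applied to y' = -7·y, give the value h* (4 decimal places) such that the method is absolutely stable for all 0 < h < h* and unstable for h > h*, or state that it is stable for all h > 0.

With y'=λy (z=hλ):
  y_{n+1} = y_n + z·[3/4·y_n + 1/4·y_{n+1}] ⇒ (1 − 1/4z)y_{n+1} = (1 + 3/4z)y_n
  ⇒ R(z) = (1 + 3/4z)/(1 − 1/4z).

Find x<0 with |R(x)|<1.
x=-0.7: |R|=0.4043
R=−1: 1+3/4x = −1+1/4x ⇒ -1/2x=2 ⇒ x=2/(-1/2)=-4.0000
Confirm numerically:
  x=-3.805: |R|=0.95003 <1
  x=-3.767: |R|=0.94000 <1
  x=-3.558: |R|=0.88304 <1
  x=-1.795: |R|=0.23900 <1
  x=-4.508: |R|=1.11942 >1
  x=-4.241: |R|=1.05849 >1
Stable set (-4.0000, 0).

(-4.0000,0); λ=-7 ⇒ h* = (4)/7 = 0.5714.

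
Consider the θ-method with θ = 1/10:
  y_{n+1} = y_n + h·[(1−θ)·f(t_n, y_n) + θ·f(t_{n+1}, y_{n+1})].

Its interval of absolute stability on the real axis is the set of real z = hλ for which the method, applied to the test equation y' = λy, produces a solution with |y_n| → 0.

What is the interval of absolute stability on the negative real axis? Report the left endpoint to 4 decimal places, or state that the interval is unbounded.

Test eqn y'=λy, z=hλ:
  y_{n+1} = y_n + z·[9/10·y_n + 1/10·y_{n+1}] ⇒ (1 − 1/10z)y_{n+1} = (1 + 9/10z)y_n
  ⇒ R(z) = (1 + 9/10z)/(1 − 1/10z).

Boundary: |R(x)|=1, x<0.
x=-1.32: |R|=0.1661
R=−1: 1+9/10x = −1+1/10x ⇒ -4/5x=2 ⇒ x=2/(-4/5)=-2.5000
Confirm numerically:
  x=-1.962: |R|=0.64019 <1
  x=-1.916: |R|=0.60792 <1
  x=-1.411: |R|=0.23653 <1
  x=-3.032: |R|=1.32658 >1
  x=-2.864: |R|=1.22637 >1
  x=-2.797: |R|=1.18567 >1
So |R|<1 on (-2.5000, 0).

z∈(-2.5000,0).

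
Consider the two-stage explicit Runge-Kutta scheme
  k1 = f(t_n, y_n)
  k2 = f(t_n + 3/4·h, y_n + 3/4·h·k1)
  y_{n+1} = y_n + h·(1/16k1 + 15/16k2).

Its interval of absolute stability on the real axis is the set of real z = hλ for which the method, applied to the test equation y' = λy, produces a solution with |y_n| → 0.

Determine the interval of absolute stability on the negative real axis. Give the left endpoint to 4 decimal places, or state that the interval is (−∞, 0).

Test eqn y'=λy, z=hλ:
  k1=λy_n ⇒ h·k1=z·y_n;  k2=λ(1+3/4z)y_n ⇒ h·k2=z(1+3/4z)y_n
  y_{n+1}/y_n = 1 + 1/16z + 15/16z(1+3/4z) = 1 + z + 45/64z²
  ⇒ R(z) = 1 + z + 45/64z².

Find x<0 with |R(x)|<1.
x=-1.16: |R|=0.7861
R=1: x+45/64x²=0 ⇒ x=−64/45=-1.4222; min R=1−1/(4·45/64)=0.6444>−1
Confirm numerically:
  x=-1.295: |R|=0.88416 <1
  x=-1.177: |R|=0.79706 <1
  x=-0.878: |R|=0.66403 <1
  x=-0.818: |R|=0.65248 <1
  x=-1.914: |R|=1.66183 >1
  x=-1.587: |R|=1.18387 >1
  x=-1.558: |R|=1.14874 >1
So |R|<1 on (-1.4222, 0).

z∈(-1.4222,0).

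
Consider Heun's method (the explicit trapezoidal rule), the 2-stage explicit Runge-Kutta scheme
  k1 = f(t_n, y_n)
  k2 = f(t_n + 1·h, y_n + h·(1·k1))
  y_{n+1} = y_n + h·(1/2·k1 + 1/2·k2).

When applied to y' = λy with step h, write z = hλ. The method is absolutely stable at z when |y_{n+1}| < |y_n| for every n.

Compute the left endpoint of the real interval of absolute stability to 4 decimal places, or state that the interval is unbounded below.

z* = -2.0000.

With y'=λy (z=hλ):
  order 2, 2-stage ⇒ R(z)=1+z+z^2/2
  (e.g. R(-1.31)=0.54805, |R|=0.54805)

Need |R(x)|<1, x<0.
x=-1.31: |R|=0.5481
|R(-1.79)|=0.8121 |R(-1.09)|=0.5040 |R(-0.56)|=0.5968
Bisect:
  x_lo=-2.5061 |R|=1.6342  x_hi=-0.0682 |R|=0.9341
  mid=-1.28716 |R|=0.54123 →hi
  mid=-1.89664 |R|=0.90198 →hi
  mid=-2.20137 |R|=1.22165 →lo
  mid=-2.04900 |R|=1.05021 →lo
  mid=-1.97282 |R|=0.97319 →hi
  mid=-2.01091 |R|=1.01097 →lo
  mid=-1.99187 |R|=0.99190 →hi
  mid=-2.00139 |R|=1.00139 →lo
  mid=-1.99663 |R|=0.99663 →hi
  mid=-1.99901 |R|=0.99901 →hi
  ...
  [-2.00005,-1.99990] ⇒ x*=-2.0000
So |R|<1 on (-2.0000, 0).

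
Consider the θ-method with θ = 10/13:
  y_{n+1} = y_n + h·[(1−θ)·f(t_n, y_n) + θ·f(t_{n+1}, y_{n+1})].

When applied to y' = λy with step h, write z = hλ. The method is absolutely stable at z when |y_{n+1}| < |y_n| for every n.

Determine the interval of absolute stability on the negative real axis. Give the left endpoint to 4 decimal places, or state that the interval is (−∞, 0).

(−∞, 0) — no finite endpoint.

On y'=λy, z=hλ:
  y_{n+1} = y_n + z·[3/13·y_n + 10/13·y_{n+1}] ⇒ (1 − 10/13z)y_{n+1} = (1 + 3/13z)y_n
  R(z) = (1 + 3/13z)/(1 − 10/13z).

Find x<0 with |R(x)|<1.
x=-0.55: |R|=0.6135
x=-2: |R|=0.2121
x=-10: |R|=0.1504
x=-100: |R|=0.2833
θ=10/13≥1/2 ⇒ |1+3/13x|<|1−10/13x| ∀x<0 ⇒ stable on all of ℝ⁻.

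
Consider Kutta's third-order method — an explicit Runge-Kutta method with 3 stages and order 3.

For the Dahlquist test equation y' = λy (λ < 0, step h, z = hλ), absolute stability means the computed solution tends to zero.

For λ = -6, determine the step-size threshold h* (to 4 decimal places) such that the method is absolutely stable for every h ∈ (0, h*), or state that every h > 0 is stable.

Set f=λy, z=hλ:
  order 3, 3-stage ⇒ R(z)=1+z+z^2/2+z^3/6
  (e.g. R(-1.33)=0.16234, |R|=0.16234)

Need |R(x)|<1, x<0.
x=-1.33: |R|=0.1623
|R(-2.52)|=1.0120 |R(-1.28)|=0.1897 |R(-0.61)|=0.5382
Bisect:
  x_lo=-2.8129 |R|=1.5661  x_hi=-0.2878 |R|=0.7497
  mid=-1.55031 |R|=0.03041 →hi
  mid=-2.18158 |R|=0.53240 →hi
  mid=-2.49722 |R|=0.97465 →hi
  mid=-2.65504 |R|=1.24975 →lo
  mid=-2.57613 |R|=1.10730 →lo
  mid=-2.53667 |R|=1.03978 →lo
  mid=-2.51695 |R|=1.00692 →lo
  mid=-2.50708 |R|=0.99071 →hi
  ...
  [-2.51279,-2.51263] ⇒ x*=-2.5127
Stable set (-2.5127, 0).

(-2.5127,0); λ=-6 ⇒ h* = 0.4188.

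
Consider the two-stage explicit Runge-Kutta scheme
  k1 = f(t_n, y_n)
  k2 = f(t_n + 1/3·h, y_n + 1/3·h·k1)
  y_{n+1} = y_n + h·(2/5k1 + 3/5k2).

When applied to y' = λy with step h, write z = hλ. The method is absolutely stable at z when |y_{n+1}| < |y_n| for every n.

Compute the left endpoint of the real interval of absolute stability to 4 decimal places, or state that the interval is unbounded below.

Test eqn y'=λy, z=hλ:
  k1=λy_n ⇒ h·k1=z·y_n;  k2=λ(1+1/3z)y_n ⇒ h·k2=z(1+1/3z)y_n
  y_{n+1}/y_n = 1 + 2/5z + 3/5z(1+1/3z) = 1 + z + 1/5z²
  R(z) = 1 + z + 1/5z².

Solve |R(x)|<1 on ℝ⁻.
x=-0.86: |R|=0.2879
R=1: x+1/5x²=0 ⇒ x=−5=-5.0000; min R=1−1/(4·1/5)=-0.2500>−1
Confirm numerically:
  x=-4.405: |R|=0.47581 <1
  x=-3.602: |R|=0.00712 <1
  x=-3.446: |R|=0.07102 <1
  x=-3.433: |R|=0.07590 <1
  x=-5.504: |R|=1.55480 >1
  x=-5.496: |R|=1.54520 >1
  x=-5.020: |R|=1.02008 >1
So |R|<1 on (-5.0000, 0).

left endpoint -5.0000.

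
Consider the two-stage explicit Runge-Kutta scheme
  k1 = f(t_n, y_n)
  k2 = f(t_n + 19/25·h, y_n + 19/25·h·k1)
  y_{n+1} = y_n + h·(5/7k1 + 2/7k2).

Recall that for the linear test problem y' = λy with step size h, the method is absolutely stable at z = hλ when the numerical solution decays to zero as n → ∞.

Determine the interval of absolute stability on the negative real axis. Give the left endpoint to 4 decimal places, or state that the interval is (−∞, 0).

z∈(-4.6053,0).

Test eqn y'=λy, z=hλ:
  k1=λy_n ⇒ h·k1=z·y_n;  k2=λ(1+19/25z)y_n ⇒ h·k2=z(1+19/25z)y_n
  y_{n+1}/y_n = 1 + 5/7z + 2/7z(1+19/25z) = 1 + z + 38/175z²
  ⇒ R(z) = 1 + z + 38/175z².

Solve |R(x)|<1 on ℝ⁻.
x=-1.03: |R|=0.2004
R=1: x+38/175x²=0 ⇒ x=−175/38=-4.6053; min R=1−1/(4·38/175)=-0.1513>−1
Confirm numerically:
  x=-4.525: |R|=0.92114 <1
  x=-4.299: |R|=0.71410 <1
  x=-3.739: |R|=0.29668 <1
  x=-3.126: |R|=0.00411 <1
  x=-4.876: |R|=1.28665 >1
  x=-4.818: |R|=1.22256 >1
  x=-4.673: |R|=1.06873 >1
Stable set (-4.6053, 0).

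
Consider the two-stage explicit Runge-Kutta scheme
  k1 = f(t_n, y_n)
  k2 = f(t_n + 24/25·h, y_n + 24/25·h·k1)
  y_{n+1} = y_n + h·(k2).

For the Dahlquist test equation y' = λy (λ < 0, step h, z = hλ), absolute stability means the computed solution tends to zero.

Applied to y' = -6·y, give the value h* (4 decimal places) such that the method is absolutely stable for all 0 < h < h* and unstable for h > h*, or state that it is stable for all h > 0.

Test eqn y'=λy, z=hλ:
  k1=λy_n ⇒ h·k1=z·y_n;  k2=λ(1+24/25z)y_n ⇒ h·k2=z(1+24/25z)y_n
  y_{n+1}/y_n = 1 + z(1+24/25z) = 1 + z + 24/25z²
  ⇒ R(z) = 1 + z + 24/25z².

Solve |R(x)|<1 on ℝ⁻.
x=-0.9: |R|=0.8776
R=1: x+24/25x²=0 ⇒ x=−25/24=-1.0417; min R=1−1/(4·24/25)=0.7396>−1
Confirm numerically:
  x=-0.924: |R|=0.89562 <1
  x=-0.919: |R|=0.89178 <1
  x=-0.607: |R|=0.74671 <1
  x=-0.461: |R|=0.74302 <1
  x=-1.377: |R|=1.44328 >1
  x=-1.276: |R|=1.28705 >1
  x=-1.231: |R|=1.22375 >1
Stable set (-1.0417, 0).

(-1.0417,0); λ=-6 ⇒ h* = (25/24)/6 = 0.1736.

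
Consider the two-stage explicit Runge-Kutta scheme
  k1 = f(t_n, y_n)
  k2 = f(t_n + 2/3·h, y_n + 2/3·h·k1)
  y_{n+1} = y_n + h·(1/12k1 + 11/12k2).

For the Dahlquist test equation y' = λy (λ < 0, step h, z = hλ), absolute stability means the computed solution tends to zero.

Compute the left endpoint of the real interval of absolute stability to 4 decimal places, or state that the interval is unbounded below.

left endpoint -1.6364.

Test eqn y'=λy, z=hλ:
  k1=λy_n ⇒ h·k1=z·y_n;  k2=λ(1+2/3z)y_n ⇒ h·k2=z(1+2/3z)y_n
  y_{n+1}/y_n = 1 + 1/12z + 11/12z(1+2/3z) = 1 + z + 11/18z²
  ⇒ R(z) = 1 + z + 11/18z².

Boundary: |R(x)|=1, x<0.
x=-1.35: |R|=0.7638
R=1: x+11/18x²=0 ⇒ x=−18/11=-1.6364; min R=1−1/(4·11/18)=0.5909>−1
Confirm numerically:
  x=-1.359: |R|=0.76965 <1
  x=-1.095: |R|=0.63774 <1
  x=-0.860: |R|=0.59198 <1
  x=-2.109: |R|=1.60915 >1
  x=-1.878: |R|=1.27732 >1
  x=-1.780: |R|=1.15624 >1
Stable set (-1.6364, 0).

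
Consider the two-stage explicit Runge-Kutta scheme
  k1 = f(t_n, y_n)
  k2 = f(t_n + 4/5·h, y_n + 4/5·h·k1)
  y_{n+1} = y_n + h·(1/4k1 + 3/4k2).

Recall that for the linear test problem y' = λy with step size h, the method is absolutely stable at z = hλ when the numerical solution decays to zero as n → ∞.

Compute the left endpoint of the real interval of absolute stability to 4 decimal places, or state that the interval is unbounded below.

z* = -1.6667.

Test eqn y'=λy, z=hλ:
  k1=λy_n ⇒ h·k1=z·y_n;  k2=λ(1+4/5z)y_n ⇒ h·k2=z(1+4/5z)y_n
  y_{n+1}/y_n = 1 + 1/4z + 3/4z(1+4/5z) = 1 + z + 3/5z²
  ⇒ R(z) = 1 + z + 3/5z².

Need |R(x)|<1, x<0.
x=-0.77: |R|=0.5857
R=1: x+3/5x²=0 ⇒ x=−5/3=-1.6667; min R=1−1/(4·3/5)=0.5833>−1
Confirm numerically:
  x=-1.566: |R|=0.90541 <1
  x=-1.509: |R|=0.85725 <1
  x=-0.807: |R|=0.58375 <1
  x=-2.228: |R|=1.75039 >1
  x=-2.174: |R|=1.66177 >1
  x=-1.751: |R|=1.08860 >1
So |R|<1 on (-1.6667, 0).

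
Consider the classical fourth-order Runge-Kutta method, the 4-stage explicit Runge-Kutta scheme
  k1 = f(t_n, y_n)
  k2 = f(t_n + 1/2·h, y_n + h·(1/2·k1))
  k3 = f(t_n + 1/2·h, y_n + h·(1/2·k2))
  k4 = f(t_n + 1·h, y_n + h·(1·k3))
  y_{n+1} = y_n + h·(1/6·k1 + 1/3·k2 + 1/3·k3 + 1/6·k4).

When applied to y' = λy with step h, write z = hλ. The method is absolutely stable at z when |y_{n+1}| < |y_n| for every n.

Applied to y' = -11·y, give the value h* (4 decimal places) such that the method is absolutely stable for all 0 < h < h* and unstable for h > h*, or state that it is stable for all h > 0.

With y'=λy (z=hλ):
  order 4, 4-stage ⇒ R(z)=1+z+z^2/2+z^3/6+z^4/24
  (e.g. R(-1.35)=0.28958, |R|=0.28958)

Solve |R(x)|<1 on ℝ⁻.
x=-1.35: |R|=0.2896
|R(-2.78)|=0.9920 |R(-2.36)|=0.5266 |R(-1.12)|=0.3386
Bisect:
  x_lo=-3.2320 |R|=1.9106  x_hi=-0.3494 |R|=0.7052
  mid=-1.79068 |R|=0.28402 →hi
  mid=-2.51134 |R|=0.65965 →hi
  mid=-2.87167 |R|=1.13823 →lo
  mid=-2.69151 |R|=0.86756 →hi
  mid=-2.78159 |R|=0.99443 →hi
  mid=-2.82663 |R|=1.06413 →lo
  mid=-2.80411 |R|=1.02874 →lo
  mid=-2.79285 |R|=1.01145 →lo
  mid=-2.78722 |R|=1.00290 →lo
  mid=-2.78440 |R|=0.99866 →hi
  ...
  [-2.78546,-2.78528] ⇒ x*=-2.7853
So |R|<1 on (-2.7853, 0).

(-2.7853,0); λ=-11 ⇒ h* = 0.2532.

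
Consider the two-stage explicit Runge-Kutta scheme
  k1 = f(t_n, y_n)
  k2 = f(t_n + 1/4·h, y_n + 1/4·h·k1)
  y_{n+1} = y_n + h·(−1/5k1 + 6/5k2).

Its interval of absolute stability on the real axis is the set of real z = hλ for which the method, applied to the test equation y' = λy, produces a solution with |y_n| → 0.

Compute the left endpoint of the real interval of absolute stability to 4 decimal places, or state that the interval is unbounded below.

With y'=λy (z=hλ):
  k1=λy_n ⇒ h·k1=z·y_n;  k2=λ(1+1/4z)y_n ⇒ h·k2=z(1+1/4z)y_n
  y_{n+1}/y_n = 1 − 1/5z + 6/5z(1+1/4z) = 1 + z + 3/10z²
  Hence R(z) = 1 + z + 3/10z².

Solve |R(x)|<1 on ℝ⁻.
x=-1.23: |R|=0.2239
R=1: x+3/10x²=0 ⇒ x=−10/3=-3.3333; min R=1−1/(4·3/10)=0.1667>−1
Confirm numerically:
  x=-2.992: |R|=0.69362 <1
  x=-2.906: |R|=0.62745 <1
  x=-1.701: |R|=0.16702 <1
  x=-3.919: |R|=1.68857 >1
  x=-3.808: |R|=1.54226 >1
Stable set (-3.3333, 0).

left endpoint -3.3333.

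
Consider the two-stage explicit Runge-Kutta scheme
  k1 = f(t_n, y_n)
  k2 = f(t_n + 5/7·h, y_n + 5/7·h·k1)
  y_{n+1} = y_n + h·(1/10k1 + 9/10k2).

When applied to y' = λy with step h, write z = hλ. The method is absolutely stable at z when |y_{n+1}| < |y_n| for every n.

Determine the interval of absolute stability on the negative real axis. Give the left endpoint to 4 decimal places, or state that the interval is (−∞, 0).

z∈(-1.5556,0).

Set f=λy, z=hλ:
  k1=λy_n ⇒ h·k1=z·y_n;  k2=λ(1+5/7z)y_n ⇒ h·k2=z(1+5/7z)y_n
  y_{n+1}/y_n = 1 + 1/10z + 9/10z(1+5/7z) = 1 + z + 9/14z²
  ⇒ R(z) = 1 + z + 9/14z².

Boundary: |R(x)|=1, x<0.
x=-0.85: |R|=0.6145
R=1: x+9/14x²=0 ⇒ x=−14/9=-1.5556; min R=1−1/(4·9/14)=0.6111>−1
Confirm numerically:
  x=-1.531: |R|=0.97583 <1
  x=-1.140: |R|=0.69546 <1
  x=-0.767: |R|=0.61119 <1
  x=-1.924: |R|=1.45571 >1
  x=-1.697: |R|=1.15431 >1
Stable set (-1.5556, 0).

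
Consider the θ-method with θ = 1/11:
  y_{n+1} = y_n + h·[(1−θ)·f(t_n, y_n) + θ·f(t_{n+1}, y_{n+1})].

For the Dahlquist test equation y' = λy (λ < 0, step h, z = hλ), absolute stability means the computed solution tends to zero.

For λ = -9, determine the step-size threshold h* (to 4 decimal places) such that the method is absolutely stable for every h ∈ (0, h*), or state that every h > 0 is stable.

(-2.4444,0); λ=-9 ⇒ h* = (22/9)/9 = 0.2716.

Test eqn y'=λy, z=hλ:
  y_{n+1} = y_n + z·[10/11·y_n + 1/11·y_{n+1}] ⇒ (1 − 1/11z)y_{n+1} = (1 + 10/11z)y_n
  Hence R(z) = (1 + 10/11z)/(1 − 1/11z).

Boundary: |R(x)|=1, x<0.
x=-0.42: |R|=0.5954
R=−1: 1+10/11x = −1+1/11x ⇒ -9/11x=2 ⇒ x=2/(-9/11)=-2.4444
Confirm numerically:
  x=-2.407: |R|=0.97486 <1
  x=-1.937: |R|=0.64698 <1
  x=-1.496: |R|=0.31690 <1
  x=-2.630: |R|=1.12252 >1
  x=-2.574: |R|=1.08590 >1
  x=-2.494: |R|=1.03305 >1
Stable set (-2.4444, 0).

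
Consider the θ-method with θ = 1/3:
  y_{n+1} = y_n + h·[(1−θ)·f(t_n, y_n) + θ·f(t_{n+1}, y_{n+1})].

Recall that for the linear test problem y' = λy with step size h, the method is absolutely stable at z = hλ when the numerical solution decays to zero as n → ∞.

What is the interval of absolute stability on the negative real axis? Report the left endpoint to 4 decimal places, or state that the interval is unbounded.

Test eqn y'=λy, z=hλ:
  y_{n+1} = y_n + z·[2/3·y_n + 1/3·y_{n+1}] ⇒ (1 − 1/3z)y_{n+1} = (1 + 2/3z)y_n
  Hence R(z) = (1 + 2/3z)/(1 − 1/3z).

Solve |R(x)|<1 on ℝ⁻.
x=-0.35: |R|=0.6866
R=−1: 1+2/3x = −1+1/3x ⇒ -1/3x=2 ⇒ x=2/(-1/3)=-6.0000
Confirm numerically:
  x=-5.718: |R|=0.96765 <1
  x=-5.676: |R|=0.96266 <1
  x=-4.495: |R|=0.79920 <1
  x=-3.235: |R|=0.55654 <1
  x=-6.564: |R|=1.05897 >1
  x=-6.158: |R|=1.01725 >1
Interval (-6.0000, 0).

(-6.0000, 0).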